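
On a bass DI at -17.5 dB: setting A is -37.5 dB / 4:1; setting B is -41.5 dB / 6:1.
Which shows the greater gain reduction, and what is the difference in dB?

B, by 5 dB

A: 20 dB over, compressed to 5 dB over, so 15 dB of GR.
B: 24 dB over, compressed to 4 dB over, so 20 dB of GR.
B reduces 5 dB more.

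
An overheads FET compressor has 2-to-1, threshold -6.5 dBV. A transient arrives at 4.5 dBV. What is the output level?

-1 dBV

Overshoot: 4.5 − (-6.5) = 11 dB.
2:1 compression reduces that to 11/2 = 5.5 dB over.
That puts the output at -1 dBV.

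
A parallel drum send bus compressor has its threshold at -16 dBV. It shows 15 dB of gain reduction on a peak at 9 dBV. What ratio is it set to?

2.5:1

Input overshoot = 9 − (-16) = 25 dB.
Output overshoot = 25 − 15 = 10 dB.
Ratio = input overshoot / output overshoot = 25 / 10 = 2.5.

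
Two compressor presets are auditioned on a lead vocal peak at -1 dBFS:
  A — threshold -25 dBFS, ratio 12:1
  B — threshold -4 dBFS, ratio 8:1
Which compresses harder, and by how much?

A, by 19.375 dB

A: 24 dB over, compressed to 2 dB over, so 22 dB of GR.
B: 3 dB over, compressed to 0.375 dB over, so 2.625 dB of GR.
Difference: 19.375 dB in favour of A.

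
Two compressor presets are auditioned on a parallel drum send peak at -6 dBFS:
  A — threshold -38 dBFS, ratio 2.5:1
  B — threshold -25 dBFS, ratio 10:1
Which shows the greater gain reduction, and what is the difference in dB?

A, by 2.1 dB

A: 32 dB over, compressed to 12.8 dB over, so 19.2 dB of GR.
B: 19 dB over, compressed to 1.9 dB over, so 17.1 dB of GR.
A applies 2.1 dB more gain reduction.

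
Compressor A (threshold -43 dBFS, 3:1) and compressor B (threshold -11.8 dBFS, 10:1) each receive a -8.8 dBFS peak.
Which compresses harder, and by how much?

A, by 20.1 dB

A: GR = 34.2 − 34.2/3 = 22.8 dB.
B: GR = 3 − 3/10 = 2.7 dB.
A applies 20.1 dB more gain reduction.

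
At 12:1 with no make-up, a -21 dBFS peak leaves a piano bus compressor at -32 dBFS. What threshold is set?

-33 dBFS

Let T be the threshold. Output overshoot = (input overshoot)/R, so -32 − T = (-21 − T)/12.
12·(-32 − T) = -21 − T → 11·T = -384 − (-21) = -363.
T = -363/11 = -33 dBFS.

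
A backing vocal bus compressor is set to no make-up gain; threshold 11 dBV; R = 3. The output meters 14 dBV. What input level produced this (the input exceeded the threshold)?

Post-compression overshoot = 14 − 11 = 3 dB.
Undo the ratio: input overshoot = 3 × 3 = 9 dB, giving input = 20 dBV.

20 dBV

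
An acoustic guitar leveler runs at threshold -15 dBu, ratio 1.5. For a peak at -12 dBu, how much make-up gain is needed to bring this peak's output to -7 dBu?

The peak compresses to -15 + 3/1.5 = -13 dBu.
To reach -7 dBu requires -7 − (-13) = 6 dB of make-up.

6 dB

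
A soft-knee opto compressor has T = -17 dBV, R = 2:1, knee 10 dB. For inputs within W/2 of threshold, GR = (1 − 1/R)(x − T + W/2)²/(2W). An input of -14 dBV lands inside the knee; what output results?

x − T + W/2 = -14 − (-17) + 5 = 8.
GR = (1 − 1/2) × 8² / 20 = 0.5 × 64 / 20 = 1.6 dB.
Output = -14 − 1.6 = -15.6 dBV.

-15.6 dBV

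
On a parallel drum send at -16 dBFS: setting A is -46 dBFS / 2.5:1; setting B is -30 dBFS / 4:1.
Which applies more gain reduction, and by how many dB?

A, by 7.5 dB

A: 30 dB over, compressed to 12 dB over, so 18 dB of GR.
B: 14 dB over, compressed to 3.5 dB over, so 10.5 dB of GR.
A reduces 7.5 dB more.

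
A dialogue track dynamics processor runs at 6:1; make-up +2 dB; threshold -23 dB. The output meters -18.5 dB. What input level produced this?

Remove make-up: -18.5 − 2 = -20.5 dB.
The compressed level sits -20.5 − (-23) = 2.5 dB over threshold.
Before 6:1 compression the overshoot was 2.5 × 6 = 15 dB, so input = -23 + 15 = -8 dB.

-8 dB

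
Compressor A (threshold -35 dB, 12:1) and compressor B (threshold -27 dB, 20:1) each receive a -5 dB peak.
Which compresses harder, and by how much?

A, by 6.6 dB

A: GR = 30 − 30/12 = 27.5 dB.
B: GR = 22 − 22/20 = 20.9 dB.
Difference: 6.6 dB in favour of A.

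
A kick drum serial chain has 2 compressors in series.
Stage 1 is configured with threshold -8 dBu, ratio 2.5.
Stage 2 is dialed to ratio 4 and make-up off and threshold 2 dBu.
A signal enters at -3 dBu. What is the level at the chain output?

-6 dBu

Stage 1: 5 dB above -8 dBu, reduced 2.5:1 to 2 dB above → -6 dBu.
Stage 2: -6 dBu ≤ 2 dBu, so stage 2 doesn't engage; output -6 dBu.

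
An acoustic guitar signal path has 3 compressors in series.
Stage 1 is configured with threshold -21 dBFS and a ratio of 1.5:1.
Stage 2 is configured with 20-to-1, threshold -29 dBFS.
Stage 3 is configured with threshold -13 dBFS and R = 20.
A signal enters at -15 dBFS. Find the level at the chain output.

Stage 1: overshoot 6 dB → 6/1.5 = 4 dB → -17 dBFS.
Stage 2: -17 dBFS is 12 dB over -29 dBFS; at 20:1 that becomes 0.6 dB over, giving -28.4 dBFS.
Stage 3: -28.4 dBFS is at or below the -13 dBFS threshold — no compression; output -28.4 dBFS.

-28.4 dBFS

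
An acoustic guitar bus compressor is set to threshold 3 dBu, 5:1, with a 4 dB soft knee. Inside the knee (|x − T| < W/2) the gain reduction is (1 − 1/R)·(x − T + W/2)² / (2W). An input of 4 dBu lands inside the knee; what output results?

3.1 dBu

x − T + W/2 = 4 − 3 + 2 = 3.
GR = (1 − 1/5) × 3² / 8 = 0.8 × 9 / 8 = 0.9 dB.
Output = 4 − 0.9 = 3.1 dBu.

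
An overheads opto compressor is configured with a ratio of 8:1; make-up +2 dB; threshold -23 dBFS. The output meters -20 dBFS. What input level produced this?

-15 dBFS

Before make-up, the level was -20 − 2 = -22 dBFS.
Post-compression overshoot = -22 − (-23) = 1 dB.
Before 8:1 compression the overshoot was 1 × 8 = 8 dB, so input = -23 + 8 = -15 dBFS.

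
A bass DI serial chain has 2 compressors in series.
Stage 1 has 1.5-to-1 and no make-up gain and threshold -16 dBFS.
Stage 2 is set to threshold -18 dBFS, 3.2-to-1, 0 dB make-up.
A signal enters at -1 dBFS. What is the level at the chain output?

Stage 1: overshoot 15 dB → 15/1.5 = 10 dB → -6 dBFS.
Stage 2: 12 dB above -18 dBFS, reduced 3.2:1 to 3.75 dB above → -14.25 dBFS.

-14.25 dBFS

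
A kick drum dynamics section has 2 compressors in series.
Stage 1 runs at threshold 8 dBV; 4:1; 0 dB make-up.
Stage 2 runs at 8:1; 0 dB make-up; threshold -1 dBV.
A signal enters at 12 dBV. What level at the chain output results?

Stage 1: overshoot 4 dB → 4/4 = 1 dB → 9 dBV.
Stage 2: overshoot 10 dB → 10/8 = 1.25 dB → 0.25 dBV.

0.25 dBV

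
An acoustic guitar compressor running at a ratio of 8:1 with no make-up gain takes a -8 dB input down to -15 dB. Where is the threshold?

-16 dB

Let T be the threshold. Output overshoot = (input overshoot)/R, so -15 − T = (-8 − T)/8.
8·(-15 − T) = -8 − T → 7·T = -120 − (-8) = -112.
T = -112/7 = -16 dB.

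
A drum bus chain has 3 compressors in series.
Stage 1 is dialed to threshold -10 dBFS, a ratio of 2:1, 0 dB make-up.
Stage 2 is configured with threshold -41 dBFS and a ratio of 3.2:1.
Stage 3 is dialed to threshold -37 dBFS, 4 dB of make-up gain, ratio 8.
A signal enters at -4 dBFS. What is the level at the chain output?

-32.171875 dBFS

Stage 1: overshoot 6 dB → 6/2 = 3 dB → -7 dBFS.
Stage 2: -7 dBFS is 34 dB over -41 dBFS; at 3.2:1 that becomes 10.625 dB over, giving -30.375 dBFS.
Stage 3: -30.375 dBFS is 6.625 dB over -37 dBFS; at 8:1 that becomes 0.828125 dB over, giving -36.171875 dBFS; +4 dB make-up → -32.171875 dBFS.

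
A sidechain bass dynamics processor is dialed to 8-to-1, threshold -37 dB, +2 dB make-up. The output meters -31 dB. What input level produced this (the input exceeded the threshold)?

-5 dB

Before make-up, the level was -31 − 2 = -33 dB.
That's 4 dB above the -37 dB threshold.
Before 8:1 compression the overshoot was 4 × 8 = 32 dB, so input = -37 + 32 = -5 dB.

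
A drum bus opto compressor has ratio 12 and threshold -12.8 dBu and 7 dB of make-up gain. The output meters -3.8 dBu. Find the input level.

11.2 dBu

Stripping the +7 dB make-up gives -10.8 dBu at the gain stage.
The compressed level sits -10.8 − (-12.8) = 2 dB over threshold.
Input overshoot = R × output overshoot = 24 dB → input = -12.8 + 24 = 11.2 dBu.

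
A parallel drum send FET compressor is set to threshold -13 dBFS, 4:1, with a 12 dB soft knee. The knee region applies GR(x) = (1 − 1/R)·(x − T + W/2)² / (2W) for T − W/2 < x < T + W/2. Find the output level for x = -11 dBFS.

-13 dBFS

x − T + W/2 = -11 − (-13) + 6 = 8.
GR = (1 − 1/4) × 8² / 24 = 0.75 × 64 / 24 = 2 dB.
Output = -11 − 2 = -13 dBFS.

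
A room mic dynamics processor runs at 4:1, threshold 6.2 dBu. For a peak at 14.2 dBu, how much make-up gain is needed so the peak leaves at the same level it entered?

Without make-up, output = threshold + overshoot/4 = 6.2 + 2 = 8.2 dBu.
Gap to target: 6 dB.

6 dB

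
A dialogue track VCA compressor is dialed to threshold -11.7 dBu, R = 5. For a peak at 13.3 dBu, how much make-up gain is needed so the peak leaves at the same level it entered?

Overshoot 25 dB → 25/5 = 5 dB after compression, so the compressed level is -11.7 + 5 = -6.7 dBu.
Make-up = target − compressed = 13.3 − (-6.7) = 20 dB.

20 dB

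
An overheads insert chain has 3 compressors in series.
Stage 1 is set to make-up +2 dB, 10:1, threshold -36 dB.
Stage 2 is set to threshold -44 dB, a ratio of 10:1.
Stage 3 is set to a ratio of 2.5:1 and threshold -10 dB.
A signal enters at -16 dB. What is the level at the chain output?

-42.8 dB

Stage 1: -16 dB is 20 dB over -36 dB; at 10:1 that becomes 2 dB over, giving -34 dB; +2 dB make-up → -32 dB.
Stage 2: -32 dB is 12 dB over -44 dB; at 10:1 that becomes 1.2 dB over, giving -42.8 dB.
Stage 3: below threshold (-42.8 ≤ -10); passes unchanged; output -42.8 dB.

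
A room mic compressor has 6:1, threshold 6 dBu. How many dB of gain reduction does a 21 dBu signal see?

12.5 dB

21 dBu exceeds the threshold by 15 dB.
At 6:1, output sits 15/6 = 2.5 dB above threshold.
GR = overshoot in − overshoot out = 15 − 2.5 = 12.5 dB.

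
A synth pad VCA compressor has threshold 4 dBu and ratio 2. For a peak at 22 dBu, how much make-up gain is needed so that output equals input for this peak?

Overshoot 18 dB → 18/2 = 9 dB after compression, so the compressed level is 4 + 9 = 13 dBu.
Make-up = target − compressed = 22 − 13 = 9 dB.

9 dB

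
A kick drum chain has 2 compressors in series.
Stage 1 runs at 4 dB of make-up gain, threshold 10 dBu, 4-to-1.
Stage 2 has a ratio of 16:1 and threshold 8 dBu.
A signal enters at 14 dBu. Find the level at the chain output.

8.4375 dBu

Stage 1: 4 dB above 10 dBu, reduced 4:1 to 1 dB above → 11 dBu; +4 dB make-up → 15 dBu.
Stage 2: overshoot 7 dB → 7/16 = 0.4375 dB → 8.4375 dBu.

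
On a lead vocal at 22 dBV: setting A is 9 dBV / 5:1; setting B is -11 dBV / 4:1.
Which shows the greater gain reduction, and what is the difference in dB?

B, by 14.35 dB

A: 13 dB over, compressed to 2.6 dB over, so 10.4 dB of GR.
B: 33 dB over, compressed to 8.25 dB over, so 24.75 dB of GR.
B applies 14.35 dB more gain reduction.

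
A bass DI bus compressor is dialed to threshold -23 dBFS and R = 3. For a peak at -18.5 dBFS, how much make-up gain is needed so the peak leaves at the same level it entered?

Overshoot 4.5 dB → 4.5/3 = 1.5 dB after compression, so the compressed level is -23 + 1.5 = -21.5 dBFS.
Make-up = target − compressed = -18.5 − (-21.5) = 3 dB.

3 dB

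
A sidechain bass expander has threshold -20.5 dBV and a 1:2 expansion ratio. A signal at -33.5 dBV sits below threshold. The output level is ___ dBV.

Below threshold, a 1:2 expander applies gain = (2−1)×(T − x) of attenuation.
(2−1) × 13 = 13 dB, so output = -33.5 − 13 = -46.5 dBV.

-46.5 dBV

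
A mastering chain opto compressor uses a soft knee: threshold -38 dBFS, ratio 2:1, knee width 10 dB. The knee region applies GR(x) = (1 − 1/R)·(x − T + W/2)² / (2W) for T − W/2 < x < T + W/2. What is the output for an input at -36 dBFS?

-37.225 dBFS

x − T + W/2 = -36 − (-38) + 5 = 7.
GR = (1 − 1/2) × 7² / 20 = 0.5 × 49 / 20 = 1.225 dB.
Output = -36 − 1.225 = -37.225 dBFS.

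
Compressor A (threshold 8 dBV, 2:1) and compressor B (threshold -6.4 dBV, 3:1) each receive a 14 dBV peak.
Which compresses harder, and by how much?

A: GR = 6 − 6/2 = 3 dB.
B: GR = 20.4 − 20.4/3 = 13.6 dB.
Difference: 10.6 dB in favour of B.

B, by 10.6 dB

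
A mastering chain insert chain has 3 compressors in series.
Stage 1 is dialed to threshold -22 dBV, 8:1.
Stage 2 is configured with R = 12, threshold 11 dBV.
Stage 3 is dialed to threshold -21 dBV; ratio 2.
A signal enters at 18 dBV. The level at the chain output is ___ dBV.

Stage 1: overshoot 40 dB → 40/8 = 5 dB → -17 dBV.
Stage 2: below threshold (-17 ≤ 11); passes unchanged; output -17 dBV.
Stage 3: -17 dBV is 4 dB over -21 dBV; at 2:1 that becomes 2 dB over, giving -19 dBV.

-19 dBV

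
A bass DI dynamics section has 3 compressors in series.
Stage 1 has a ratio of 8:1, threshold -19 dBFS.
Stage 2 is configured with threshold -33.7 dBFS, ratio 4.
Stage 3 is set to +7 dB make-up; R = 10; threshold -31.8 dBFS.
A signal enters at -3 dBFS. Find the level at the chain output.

-24.5725 dBFS

Stage 1: 16 dB above -19 dBFS, reduced 8:1 to 2 dB above → -17 dBFS.
Stage 2: -17 dBFS is 16.7 dB over -33.7 dBFS; at 4:1 that becomes 4.175 dB over, giving -29.525 dBFS.
Stage 3: 2.275 dB above -31.8 dBFS, reduced 10:1 to 0.2275 dB above → -31.5725 dBFS; +7 dB make-up → -24.5725 dBFS.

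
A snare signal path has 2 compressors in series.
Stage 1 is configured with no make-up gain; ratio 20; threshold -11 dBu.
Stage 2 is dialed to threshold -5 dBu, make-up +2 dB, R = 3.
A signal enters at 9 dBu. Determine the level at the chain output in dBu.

-8 dBu

Stage 1: 20 dB above -11 dBu, reduced 20:1 to 1 dB above → -10 dBu.
Stage 2: -10 dBu ≤ -5 dBu, so stage 2 doesn't engage; make-up brings it to -8 dBu.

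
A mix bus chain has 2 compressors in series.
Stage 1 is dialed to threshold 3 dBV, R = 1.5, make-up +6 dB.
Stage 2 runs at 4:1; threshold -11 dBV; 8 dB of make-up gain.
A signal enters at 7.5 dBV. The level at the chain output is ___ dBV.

2.75 dBV

Stage 1: 4.5 dB above 3 dBV, reduced 1.5:1 to 3 dB above → 6 dBV; +6 dB make-up → 12 dBV.
Stage 2: overshoot 23 dB → 23/4 = 5.75 dB → -5.25 dBV; +8 dB make-up → 2.75 dBV.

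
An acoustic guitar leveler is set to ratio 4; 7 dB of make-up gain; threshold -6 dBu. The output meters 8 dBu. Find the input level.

Before make-up, the level was 8 − 7 = 1 dBu.
Post-compression overshoot = 1 − (-6) = 7 dB.
Undo the ratio: input overshoot = 7 × 4 = 28 dB, giving input = 22 dBu.

22 dBu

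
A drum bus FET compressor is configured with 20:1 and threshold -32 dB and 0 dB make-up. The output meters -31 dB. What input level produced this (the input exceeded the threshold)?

That's 1 dB above the -32 dB threshold.
Before 20:1 compression the overshoot was 1 × 20 = 20 dB, so input = -32 + 20 = -12 dB.

-12 dB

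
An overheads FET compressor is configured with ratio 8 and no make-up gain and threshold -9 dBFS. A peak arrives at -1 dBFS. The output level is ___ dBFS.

-8 dBFS

Overshoot: -1 − (-9) = 8 dB.
At 8:1 the overshoot is divided by 8, leaving 1 dB above threshold.
So the level is -9 + 1 = -8 dBFS.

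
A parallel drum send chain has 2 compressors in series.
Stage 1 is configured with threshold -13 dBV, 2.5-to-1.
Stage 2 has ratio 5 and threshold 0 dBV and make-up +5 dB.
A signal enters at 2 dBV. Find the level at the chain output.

-2 dBV

Stage 1: 15 dB above -13 dBV, reduced 2.5:1 to 6 dB above → -7 dBV.
Stage 2: -7 dBV ≤ 0 dBV, so stage 2 doesn't engage; make-up brings it to -2 dBV.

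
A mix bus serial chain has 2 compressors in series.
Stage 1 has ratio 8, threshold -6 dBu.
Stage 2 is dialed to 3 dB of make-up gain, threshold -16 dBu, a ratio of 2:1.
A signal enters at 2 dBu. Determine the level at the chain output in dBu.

-7.5 dBu

Stage 1: 2 dBu is 8 dB over -6 dBu; at 8:1 that becomes 1 dB over, giving -5 dBu.
Stage 2: 11 dB above -16 dBu, reduced 2:1 to 5.5 dB above → -10.5 dBu; +3 dB make-up → -7.5 dBu.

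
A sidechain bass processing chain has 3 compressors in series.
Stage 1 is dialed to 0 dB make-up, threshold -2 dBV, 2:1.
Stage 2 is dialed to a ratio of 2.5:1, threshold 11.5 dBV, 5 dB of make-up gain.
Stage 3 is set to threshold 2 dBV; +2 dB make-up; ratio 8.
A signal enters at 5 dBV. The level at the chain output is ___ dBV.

4.5625 dBV

Stage 1: 7 dB above -2 dBV, reduced 2:1 to 3.5 dB above → 1.5 dBV.
Stage 2: below threshold (1.5 ≤ 11.5); passes unchanged; make-up brings it to 6.5 dBV.
Stage 3: 4.5 dB above 2 dBV, reduced 8:1 to 0.5625 dB above → 2.5625 dBV; +2 dB make-up → 4.5625 dBV.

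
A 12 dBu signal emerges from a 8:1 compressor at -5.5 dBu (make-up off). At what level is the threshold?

Input is 20 dB above T (since output overshoot × R = input overshoot: (-5.5 − T)·8 = 12 − T gives T = -8 dBu).
Check: -8 + (12 − (-8))/8 = -8 + 2.5 = -5.5 dBu. ✓

-8 dBu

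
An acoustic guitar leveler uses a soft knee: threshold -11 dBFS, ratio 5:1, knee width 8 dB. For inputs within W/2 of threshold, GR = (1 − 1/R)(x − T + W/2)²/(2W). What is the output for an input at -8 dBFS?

x − T + W/2 = -8 − (-11) + 4 = 7.
GR = (1 − 1/5) × 7² / 16 = 0.8 × 49 / 16 = 2.45 dB.
Output = -8 − 2.45 = -10.45 dBFS.

-10.45 dBFS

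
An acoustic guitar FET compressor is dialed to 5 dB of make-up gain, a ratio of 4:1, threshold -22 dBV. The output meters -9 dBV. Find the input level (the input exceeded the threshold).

10 dBV

Remove make-up: -9 − 5 = -14 dBV.
That's 8 dB above the -22 dBV threshold.
Undo the ratio: input overshoot = 8 × 4 = 32 dB, giving input = 10 dBV.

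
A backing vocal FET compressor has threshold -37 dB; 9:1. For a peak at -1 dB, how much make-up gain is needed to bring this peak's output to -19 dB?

The peak compresses to -37 + 36/9 = -33 dB.
To reach -19 dB requires -19 − (-33) = 14 dB of make-up.

14 dB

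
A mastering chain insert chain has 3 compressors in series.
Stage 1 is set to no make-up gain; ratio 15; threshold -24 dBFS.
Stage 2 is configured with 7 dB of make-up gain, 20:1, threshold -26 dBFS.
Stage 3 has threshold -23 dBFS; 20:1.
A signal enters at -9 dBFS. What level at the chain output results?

-22.7925 dBFS

Stage 1: 15 dB above -24 dBFS, reduced 15:1 to 1 dB above → -23 dBFS.
Stage 2: overshoot 3 dB → 3/20 = 0.15 dB → -25.85 dBFS; +7 dB make-up → -18.85 dBFS.
Stage 3: -18.85 dBFS is 4.15 dB over -23 dBFS; at 20:1 that becomes 0.2075 dB over, giving -22.7925 dBFS.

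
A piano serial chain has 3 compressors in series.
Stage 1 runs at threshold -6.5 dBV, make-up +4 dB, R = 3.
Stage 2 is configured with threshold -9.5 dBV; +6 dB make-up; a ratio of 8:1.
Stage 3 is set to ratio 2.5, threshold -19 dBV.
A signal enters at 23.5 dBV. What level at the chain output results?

-11.95 dBV

Stage 1: 30 dB above -6.5 dBV, reduced 3:1 to 10 dB above → 3.5 dBV; +4 dB make-up → 7.5 dBV.
Stage 2: 7.5 dBV is 17 dB over -9.5 dBV; at 8:1 that becomes 2.125 dB over, giving -7.375 dBV; +6 dB make-up → -1.375 dBV.
Stage 3: -1.375 dBV is 17.625 dB over -19 dBV; at 2.5:1 that becomes 7.05 dB over, giving -11.95 dBV.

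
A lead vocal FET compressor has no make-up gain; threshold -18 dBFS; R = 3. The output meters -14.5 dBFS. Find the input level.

Post-compression overshoot = -14.5 − (-18) = 3.5 dB.
Undo the ratio: input overshoot = 3.5 × 3 = 10.5 dB, giving input = -7.5 dBFS.

-7.5 dBFS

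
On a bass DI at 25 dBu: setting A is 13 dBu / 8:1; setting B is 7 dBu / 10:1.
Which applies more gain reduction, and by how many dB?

B, by 5.7 dB

A: GR = 12 − 12/8 = 10.5 dB.
B: GR = 18 − 18/10 = 16.2 dB.
B applies 5.7 dB more gain reduction.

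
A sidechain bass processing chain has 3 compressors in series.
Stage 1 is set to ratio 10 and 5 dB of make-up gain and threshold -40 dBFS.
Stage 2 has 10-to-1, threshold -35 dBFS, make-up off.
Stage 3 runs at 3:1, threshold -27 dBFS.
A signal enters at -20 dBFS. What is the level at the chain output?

Stage 1: 20 dB above -40 dBFS, reduced 10:1 to 2 dB above → -38 dBFS; +5 dB make-up → -33 dBFS.
Stage 2: -33 dBFS is 2 dB over -35 dBFS; at 10:1 that becomes 0.2 dB over, giving -34.8 dBFS.
Stage 3: -34.8 dBFS ≤ -27 dBFS, so stage 3 doesn't engage; output -34.8 dBFS.

-34.8 dBFS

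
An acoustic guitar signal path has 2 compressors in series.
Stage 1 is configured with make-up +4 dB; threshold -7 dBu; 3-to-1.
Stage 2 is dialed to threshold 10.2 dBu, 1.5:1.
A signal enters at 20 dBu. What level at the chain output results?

6 dBu

Stage 1: 20 dBu is 27 dB over -7 dBu; at 3:1 that becomes 9 dB over, giving 2 dBu; +4 dB make-up → 6 dBu.
Stage 2: below threshold (6 ≤ 10.2); passes unchanged; output 6 dBu.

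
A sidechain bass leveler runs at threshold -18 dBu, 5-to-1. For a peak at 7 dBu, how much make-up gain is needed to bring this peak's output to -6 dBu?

Overshoot 25 dB → 25/5 = 5 dB after compression, so the compressed level is -18 + 5 = -13 dBu.
Make-up = target − compressed = -6 − (-13) = 7 dB.

7 dB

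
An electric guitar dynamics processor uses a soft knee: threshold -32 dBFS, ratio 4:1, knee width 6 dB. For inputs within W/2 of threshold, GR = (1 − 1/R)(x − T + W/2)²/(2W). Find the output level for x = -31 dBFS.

x − T + W/2 = -31 − (-32) + 3 = 4.
GR = (1 − 1/4) × 4² / 12 = 0.75 × 16 / 12 = 1 dB.
Output = -31 − 1 = -32 dBFS.

-32 dBFS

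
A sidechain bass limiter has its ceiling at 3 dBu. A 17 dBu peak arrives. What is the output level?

The limiter clamps the peak to its 3 dBu ceiling.

3 dBu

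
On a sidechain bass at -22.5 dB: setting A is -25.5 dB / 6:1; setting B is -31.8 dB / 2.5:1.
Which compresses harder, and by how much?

B, by 3.08 dB

A: GR = 3 − 3/6 = 2.5 dB.
B: GR = 9.3 − 9.3/2.5 = 5.58 dB.
B reduces 3.08 dB more.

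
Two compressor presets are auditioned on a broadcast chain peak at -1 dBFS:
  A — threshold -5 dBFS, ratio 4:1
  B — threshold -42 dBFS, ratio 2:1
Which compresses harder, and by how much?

A: 4 dB over, compressed to 1 dB over, so 3 dB of GR.
B: 41 dB over, compressed to 20.5 dB over, so 20.5 dB of GR.
B applies 17.5 dB more gain reduction.

B, by 17.5 dB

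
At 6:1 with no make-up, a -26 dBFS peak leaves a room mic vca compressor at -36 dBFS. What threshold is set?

-38 dBFS

Let T be the threshold. Output overshoot = (input overshoot)/R, so -36 − T = (-26 − T)/6.
6·(-36 − T) = -26 − T → 5·T = -216 − (-26) = -190.
T = -190/5 = -38 dBFS.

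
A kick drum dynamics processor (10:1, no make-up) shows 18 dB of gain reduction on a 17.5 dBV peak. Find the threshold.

Let T be the threshold. Output overshoot = (input overshoot)/R, so -0.5 − T = (17.5 − T)/10.
10·(-0.5 − T) = 17.5 − T → 9·T = -5 − 17.5 = -22.5.
T = -22.5/9 = -2.5 dBV.

-2.5 dBV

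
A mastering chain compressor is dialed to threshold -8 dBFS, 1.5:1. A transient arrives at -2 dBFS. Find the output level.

-4 dBFS

-2 dBFS sits 6 dB over threshold.
1.5:1 compression reduces that to 6/1.5 = 4 dB over.
So the level is -8 + 4 = -4 dBFS.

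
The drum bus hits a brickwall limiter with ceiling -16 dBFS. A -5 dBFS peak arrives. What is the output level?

At ∞:1, everything above -16 dBFS is held at the ceiling.

-16 dBFS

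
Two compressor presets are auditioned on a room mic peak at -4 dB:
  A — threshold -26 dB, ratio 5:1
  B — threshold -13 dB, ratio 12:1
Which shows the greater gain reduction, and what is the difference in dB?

A, by 9.35 dB

A: GR = 22 − 22/5 = 17.6 dB.
B: GR = 9 − 9/12 = 8.25 dB.
A applies 9.35 dB more gain reduction.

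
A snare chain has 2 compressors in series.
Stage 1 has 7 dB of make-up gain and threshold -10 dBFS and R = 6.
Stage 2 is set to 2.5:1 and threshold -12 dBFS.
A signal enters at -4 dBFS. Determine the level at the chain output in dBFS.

-8 dBFS

Stage 1: overshoot 6 dB → 6/6 = 1 dB → -9 dBFS; +7 dB make-up → -2 dBFS.
Stage 2: -2 dBFS is 10 dB over -12 dBFS; at 2.5:1 that becomes 4 dB over, giving -8 dBFS.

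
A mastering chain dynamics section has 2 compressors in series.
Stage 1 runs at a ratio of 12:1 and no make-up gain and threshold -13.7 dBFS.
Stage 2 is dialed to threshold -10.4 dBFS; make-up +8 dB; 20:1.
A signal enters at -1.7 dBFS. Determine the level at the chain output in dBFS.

Stage 1: overshoot 12 dB → 12/12 = 1 dB → -12.7 dBFS.
Stage 2: below threshold (-12.7 ≤ -10.4); passes unchanged; make-up brings it to -4.7 dBFS.

-4.7 dBFS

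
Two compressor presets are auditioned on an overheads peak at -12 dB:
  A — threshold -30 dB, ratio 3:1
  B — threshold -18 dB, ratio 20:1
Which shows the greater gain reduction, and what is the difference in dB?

A: 18 dB over, compressed to 6 dB over, so 12 dB of GR.
B: 6 dB over, compressed to 0.3 dB over, so 5.7 dB of GR.
A applies 6.3 dB more gain reduction.

A, by 6.3 dB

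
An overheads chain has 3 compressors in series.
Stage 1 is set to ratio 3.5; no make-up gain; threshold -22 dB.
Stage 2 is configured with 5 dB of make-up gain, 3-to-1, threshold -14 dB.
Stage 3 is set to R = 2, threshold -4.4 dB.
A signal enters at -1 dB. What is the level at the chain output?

-11 dB

Stage 1: 21 dB above -22 dB, reduced 3.5:1 to 6 dB above → -16 dB.
Stage 2: below threshold (-16 ≤ -14); passes unchanged; make-up brings it to -11 dB.
Stage 3: -11 dB is at or below the -4.4 dB threshold — no compression; output -11 dB.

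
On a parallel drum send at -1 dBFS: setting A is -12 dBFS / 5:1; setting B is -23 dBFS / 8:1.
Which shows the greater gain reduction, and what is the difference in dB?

A: overshoot 11 dB → output overshoot 2.2 dB → GR 8.8 dB.
B: overshoot 22 dB → output overshoot 2.75 dB → GR 19.25 dB.
B applies 10.45 dB more gain reduction.

B, by 10.45 dB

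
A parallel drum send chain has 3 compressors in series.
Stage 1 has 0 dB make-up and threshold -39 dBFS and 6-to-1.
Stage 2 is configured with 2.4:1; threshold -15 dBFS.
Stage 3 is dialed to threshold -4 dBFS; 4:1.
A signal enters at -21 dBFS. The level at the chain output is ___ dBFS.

Stage 1: overshoot 18 dB → 18/6 = 3 dB → -36 dBFS.
Stage 2: below threshold (-36 ≤ -15); passes unchanged; output -36 dBFS.
Stage 3: -36 dBFS ≤ -4 dBFS, so stage 3 doesn't engage; output -36 dBFS.

-36 dBFS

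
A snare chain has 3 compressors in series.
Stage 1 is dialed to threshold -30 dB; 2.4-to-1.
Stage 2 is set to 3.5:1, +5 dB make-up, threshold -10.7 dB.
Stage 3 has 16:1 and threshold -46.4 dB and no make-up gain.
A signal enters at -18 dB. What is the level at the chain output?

-44.75 dB

Stage 1: overshoot 12 dB → 12/2.4 = 5 dB → -25 dB.
Stage 2: -25 dB is at or below the -10.7 dB threshold — no compression; make-up brings it to -20 dB.
Stage 3: overshoot 26.4 dB → 26.4/16 = 1.65 dB → -44.75 dB.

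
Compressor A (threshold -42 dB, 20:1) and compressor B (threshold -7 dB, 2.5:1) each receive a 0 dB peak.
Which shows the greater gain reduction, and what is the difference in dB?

A, by 35.7 dB

A: GR = 42 − 42/20 = 39.9 dB.
B: GR = 7 − 7/2.5 = 4.2 dB.
Difference: 35.7 dB in favour of A.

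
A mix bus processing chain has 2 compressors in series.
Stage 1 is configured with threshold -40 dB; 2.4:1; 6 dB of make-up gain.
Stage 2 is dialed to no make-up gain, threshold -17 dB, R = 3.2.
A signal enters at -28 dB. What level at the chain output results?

Stage 1: 12 dB above -40 dB, reduced 2.4:1 to 5 dB above → -35 dB; +6 dB make-up → -29 dB.
Stage 2: below threshold (-29 ≤ -17); passes unchanged; output -29 dB.

-29 dB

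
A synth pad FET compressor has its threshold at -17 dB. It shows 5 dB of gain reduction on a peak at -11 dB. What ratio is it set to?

6:1

Input overshoot = -11 − (-17) = 6 dB.
Output overshoot = 6 − 5 = 1 dB.
Ratio = input overshoot / output overshoot = 6 / 1 = 6.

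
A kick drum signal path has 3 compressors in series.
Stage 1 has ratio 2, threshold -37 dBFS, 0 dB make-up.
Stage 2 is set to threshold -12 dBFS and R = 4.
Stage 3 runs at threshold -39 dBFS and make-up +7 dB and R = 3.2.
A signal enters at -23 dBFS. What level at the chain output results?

-29.1875 dBFS

Stage 1: 14 dB above -37 dBFS, reduced 2:1 to 7 dB above → -30 dBFS.
Stage 2: -30 dBFS ≤ -12 dBFS, so stage 2 doesn't engage; output -30 dBFS.
Stage 3: overshoot 9 dB → 9/3.2 = 2.8125 dB → -36.1875 dBFS; +7 dB make-up → -29.1875 dBFS.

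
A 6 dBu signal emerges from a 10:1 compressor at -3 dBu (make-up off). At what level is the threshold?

-4 dBu

Input is 10 dB above T (since output overshoot × R = input overshoot: (-3 − T)·10 = 6 − T gives T = -4 dBu).
Check: -4 + (6 − (-4))/10 = -4 + 1 = -3 dBu. ✓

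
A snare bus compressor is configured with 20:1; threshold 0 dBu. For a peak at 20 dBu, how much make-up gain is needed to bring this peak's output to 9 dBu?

Overshoot 20 dB → 20/20 = 1 dB after compression, so the compressed level is 0 + 1 = 1 dBu.
Make-up = target − compressed = 9 − 1 = 8 dB.

8 dB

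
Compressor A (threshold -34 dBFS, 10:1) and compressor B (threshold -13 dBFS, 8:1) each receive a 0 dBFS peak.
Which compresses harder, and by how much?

A: GR = 34 − 34/10 = 30.6 dB.
B: GR = 13 − 13/8 = 11.375 dB.
Difference: 19.225 dB in favour of A.

A, by 19.225 dB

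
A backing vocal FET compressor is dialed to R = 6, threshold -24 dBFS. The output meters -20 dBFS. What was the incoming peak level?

0 dBFS

Post-compression overshoot = -20 − (-24) = 4 dB.
Before 6:1 compression the overshoot was 4 × 6 = 24 dB, so input = -24 + 24 = 0 dBFS.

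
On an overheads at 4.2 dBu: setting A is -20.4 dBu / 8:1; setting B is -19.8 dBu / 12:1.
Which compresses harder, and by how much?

B, by 0.475 dB

A: 24.6 dB over, compressed to 3.075 dB over, so 21.525 dB of GR.
B: 24 dB over, compressed to 2 dB over, so 22 dB of GR.
B reduces 0.475 dB more.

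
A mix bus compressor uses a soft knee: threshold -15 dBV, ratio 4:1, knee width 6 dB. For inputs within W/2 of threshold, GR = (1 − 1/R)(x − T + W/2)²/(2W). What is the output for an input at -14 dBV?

x − T + W/2 = -14 − (-15) + 3 = 4.
GR = (1 − 1/4) × 4² / 12 = 0.75 × 16 / 12 = 1 dB.
Output = -14 − 1 = -15 dBV.

-15 dBV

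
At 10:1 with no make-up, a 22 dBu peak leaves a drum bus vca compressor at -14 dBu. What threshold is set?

-18 dBu

Let T be the threshold. Output overshoot = (input overshoot)/R, so -14 − T = (22 − T)/10.
10·(-14 − T) = 22 − T → 9·T = -140 − 22 = -162.
T = -162/9 = -18 dBu.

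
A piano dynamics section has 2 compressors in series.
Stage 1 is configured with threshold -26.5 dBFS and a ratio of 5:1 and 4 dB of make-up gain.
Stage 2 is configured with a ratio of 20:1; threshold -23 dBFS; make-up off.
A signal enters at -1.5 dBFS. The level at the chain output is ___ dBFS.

-22.725 dBFS

Stage 1: overshoot 25 dB → 25/5 = 5 dB → -21.5 dBFS; +4 dB make-up → -17.5 dBFS.
Stage 2: 5.5 dB above -23 dBFS, reduced 20:1 to 0.275 dB above → -22.725 dBFS.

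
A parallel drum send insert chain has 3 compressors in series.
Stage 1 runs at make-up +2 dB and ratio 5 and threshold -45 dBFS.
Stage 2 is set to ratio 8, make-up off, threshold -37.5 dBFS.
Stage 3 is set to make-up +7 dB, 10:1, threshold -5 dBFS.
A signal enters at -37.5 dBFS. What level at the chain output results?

-34.5 dBFS

Stage 1: -37.5 dBFS is 7.5 dB over -45 dBFS; at 5:1 that becomes 1.5 dB over, giving -43.5 dBFS; +2 dB make-up → -41.5 dBFS.
Stage 2: -41.5 dBFS is at or below the -37.5 dBFS threshold — no compression; output -41.5 dBFS.
Stage 3: below threshold (-41.5 ≤ -5); passes unchanged; make-up brings it to -34.5 dBFS.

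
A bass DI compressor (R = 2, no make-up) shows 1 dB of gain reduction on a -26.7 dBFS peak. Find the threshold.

-28.7 dBFS

Let T be the threshold. Output overshoot = (input overshoot)/R, so -27.7 − T = (-26.7 − T)/2.
2·(-27.7 − T) = -26.7 − T → 1·T = -55.4 − (-26.7) = -28.7.
T = -28.7/1 = -28.7 dBFS.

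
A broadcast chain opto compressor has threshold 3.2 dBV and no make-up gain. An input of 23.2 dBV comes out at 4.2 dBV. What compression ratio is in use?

Input overshoot = 23.2 − 3.2 = 20 dB; output overshoot = 4.2 − 3.2 = 1 dB.
Ratio = 20 / 1 = 20.

20:1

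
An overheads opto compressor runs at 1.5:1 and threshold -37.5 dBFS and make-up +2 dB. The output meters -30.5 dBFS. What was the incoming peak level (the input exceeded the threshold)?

Remove make-up: -30.5 − 2 = -32.5 dBFS.
That's 5 dB above the -37.5 dBFS threshold.
Before 1.5:1 compression the overshoot was 5 × 1.5 = 7.5 dB, so input = -37.5 + 7.5 = -30 dBFS.

-30 dBFS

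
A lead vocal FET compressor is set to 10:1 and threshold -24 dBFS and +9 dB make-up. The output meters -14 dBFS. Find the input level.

-14 dBFS

Remove make-up: -14 − 9 = -23 dBFS.
That's 1 dB above the -24 dBFS threshold.
Undo the ratio: input overshoot = 1 × 10 = 10 dB, giving input = -14 dBFS.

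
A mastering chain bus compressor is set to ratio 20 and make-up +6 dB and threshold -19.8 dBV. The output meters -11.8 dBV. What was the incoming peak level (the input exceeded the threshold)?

Before make-up, the level was -11.8 − 6 = -17.8 dBV.
Post-compression overshoot = -17.8 − (-19.8) = 2 dB.
Input overshoot = R × output overshoot = 40 dB → input = -19.8 + 40 = 20.2 dBV.

20.2 dBV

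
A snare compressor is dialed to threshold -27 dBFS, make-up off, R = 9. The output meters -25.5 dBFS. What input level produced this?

The compressed level sits -25.5 − (-27) = 1.5 dB over threshold.
Input overshoot = R × output overshoot = 13.5 dB → input = -27 + 13.5 = -13.5 dBFS.

-13.5 dBFS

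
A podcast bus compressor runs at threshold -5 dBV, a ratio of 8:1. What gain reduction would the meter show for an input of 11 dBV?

The signal is 16 dB above threshold.
After 8:1 compression the overshoot becomes 16/8 = 2 dB.
So the signal is attenuated by 16 − 2 = 14 dB.

14 dB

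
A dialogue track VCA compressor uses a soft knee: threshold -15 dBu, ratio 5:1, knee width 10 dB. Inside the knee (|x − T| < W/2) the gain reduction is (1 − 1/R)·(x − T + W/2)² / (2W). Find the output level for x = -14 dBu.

-15.44 dBu

x − T + W/2 = -14 − (-15) + 5 = 6.
GR = (1 − 1/5) × 6² / 20 = 0.8 × 36 / 20 = 1.44 dB.
Output = -14 − 1.44 = -15.44 dBu.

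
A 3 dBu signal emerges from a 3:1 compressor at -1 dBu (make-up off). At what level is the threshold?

Let T be the threshold. Output overshoot = (input overshoot)/R, so -1 − T = (3 − T)/3.
3·(-1 − T) = 3 − T → 2·T = -3 − 3 = -6.
T = -6/2 = -3 dBu.

-3 dBu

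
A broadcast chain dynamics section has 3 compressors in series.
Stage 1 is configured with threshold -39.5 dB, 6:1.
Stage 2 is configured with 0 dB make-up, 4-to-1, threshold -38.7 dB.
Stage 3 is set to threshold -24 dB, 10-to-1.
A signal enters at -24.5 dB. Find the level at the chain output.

-38.275 dB

Stage 1: -24.5 dB is 15 dB over -39.5 dB; at 6:1 that becomes 2.5 dB over, giving -37 dB.
Stage 2: overshoot 1.7 dB → 1.7/4 = 0.425 dB → -38.275 dB.
Stage 3: below threshold (-38.275 ≤ -24); passes unchanged; output -38.275 dB.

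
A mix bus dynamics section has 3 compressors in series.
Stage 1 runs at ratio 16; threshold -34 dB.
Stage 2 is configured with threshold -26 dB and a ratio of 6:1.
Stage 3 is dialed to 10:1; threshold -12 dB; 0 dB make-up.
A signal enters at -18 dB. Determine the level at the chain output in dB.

Stage 1: overshoot 16 dB → 16/16 = 1 dB → -33 dB.
Stage 2: below threshold (-33 ≤ -26); passes unchanged; output -33 dB.
Stage 3: below threshold (-33 ≤ -12); passes unchanged; output -33 dB.

-33 dB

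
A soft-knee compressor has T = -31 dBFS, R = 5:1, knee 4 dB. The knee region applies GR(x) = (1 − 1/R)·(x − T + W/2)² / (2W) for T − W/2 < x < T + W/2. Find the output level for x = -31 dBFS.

-31.4 dBFS

x − T + W/2 = -31 − (-31) + 2 = 2.
GR = (1 − 1/5) × 2² / 8 = 0.8 × 4 / 8 = 0.4 dB.
Output = -31 − 0.4 = -31.4 dBFS.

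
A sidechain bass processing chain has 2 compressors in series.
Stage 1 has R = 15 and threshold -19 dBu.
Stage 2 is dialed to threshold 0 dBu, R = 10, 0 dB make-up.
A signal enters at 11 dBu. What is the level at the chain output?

-17 dBu

Stage 1: 30 dB above -19 dBu, reduced 15:1 to 2 dB above → -17 dBu.
Stage 2: -17 dBu ≤ 0 dBu, so stage 2 doesn't engage; output -17 dBu.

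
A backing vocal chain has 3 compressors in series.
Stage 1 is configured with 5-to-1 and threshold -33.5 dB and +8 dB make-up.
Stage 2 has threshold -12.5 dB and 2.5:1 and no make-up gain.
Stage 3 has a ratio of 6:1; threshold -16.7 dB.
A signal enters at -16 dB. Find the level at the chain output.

Stage 1: -16 dB is 17.5 dB over -33.5 dB; at 5:1 that becomes 3.5 dB over, giving -30 dB; +8 dB make-up → -22 dB.
Stage 2: below threshold (-22 ≤ -12.5); passes unchanged; output -22 dB.
Stage 3: below threshold (-22 ≤ -16.7); passes unchanged; output -22 dB.

-22 dB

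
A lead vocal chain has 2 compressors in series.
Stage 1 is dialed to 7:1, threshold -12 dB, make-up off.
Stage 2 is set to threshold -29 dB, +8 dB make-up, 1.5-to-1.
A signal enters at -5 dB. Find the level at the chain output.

Stage 1: overshoot 7 dB → 7/7 = 1 dB → -11 dB.
Stage 2: 18 dB above -29 dB, reduced 1.5:1 to 12 dB above → -17 dB; +8 dB make-up → -9 dB.

-9 dB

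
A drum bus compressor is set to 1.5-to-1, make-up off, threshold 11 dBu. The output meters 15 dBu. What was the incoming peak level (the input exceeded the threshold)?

That's 4 dB above the 11 dBu threshold.
Undo the ratio: input overshoot = 4 × 1.5 = 6 dB, giving input = 17 dBu.

17 dBu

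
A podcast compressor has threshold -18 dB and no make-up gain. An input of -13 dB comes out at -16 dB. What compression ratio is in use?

Input overshoot = -13 − (-18) = 5 dB; output overshoot = -16 − (-18) = 2 dB.
Ratio = 5 / 2 = 2.5.

2.5:1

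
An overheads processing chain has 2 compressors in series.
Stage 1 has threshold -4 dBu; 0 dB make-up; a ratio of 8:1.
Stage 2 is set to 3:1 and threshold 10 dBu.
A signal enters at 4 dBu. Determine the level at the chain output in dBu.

Stage 1: overshoot 8 dB → 8/8 = 1 dB → -3 dBu.
Stage 2: -3 dBu is at or below the 10 dBu threshold — no compression; output -3 dBu.

-3 dBu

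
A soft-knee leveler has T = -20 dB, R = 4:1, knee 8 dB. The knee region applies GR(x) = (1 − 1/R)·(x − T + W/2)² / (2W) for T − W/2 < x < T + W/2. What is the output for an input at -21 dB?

x − T + W/2 = -21 − (-20) + 4 = 3.
GR = (1 − 1/4) × 3² / 16 = 0.75 × 9 / 16 = 0.421875 dB.
Output = -21 − 0.421875 = -21.421875 dB.

-21.421875 dB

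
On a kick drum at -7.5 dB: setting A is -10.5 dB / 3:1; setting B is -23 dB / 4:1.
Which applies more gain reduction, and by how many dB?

A: GR = 3 − 3/3 = 2 dB.
B: GR = 15.5 − 15.5/4 = 11.625 dB.
B applies 9.625 dB more gain reduction.

B, by 9.625 dB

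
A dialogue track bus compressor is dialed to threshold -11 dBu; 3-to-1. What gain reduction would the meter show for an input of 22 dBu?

Overshoot = 22 − (-11) = 33 dB.
A 3:1 ratio leaves 11 dB of that excess.
Gain reduction = 33 − 11 = 22 dB.

22 dB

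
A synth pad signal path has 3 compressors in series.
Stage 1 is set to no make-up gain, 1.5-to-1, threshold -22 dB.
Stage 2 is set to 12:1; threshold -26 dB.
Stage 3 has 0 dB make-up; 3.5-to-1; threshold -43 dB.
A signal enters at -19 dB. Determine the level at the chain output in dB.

-38 dB

Stage 1: overshoot 3 dB → 3/1.5 = 2 dB → -20 dB.
Stage 2: overshoot 6 dB → 6/12 = 0.5 dB → -25.5 dB.
Stage 3: 17.5 dB above -43 dB, reduced 3.5:1 to 5 dB above → -38 dB.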